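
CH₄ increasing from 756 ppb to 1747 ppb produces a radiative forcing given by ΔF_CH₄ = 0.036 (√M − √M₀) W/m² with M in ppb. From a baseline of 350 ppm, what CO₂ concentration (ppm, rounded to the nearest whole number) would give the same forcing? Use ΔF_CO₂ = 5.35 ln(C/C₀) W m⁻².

CH₄ forcing: 0.036 × (√1747 − √756) = 0.036 × (41.7971 − 27.4955) = 0.036 × 14.3016 = 0.51486 W/m².
Set 5.35 ln(C/350) = 0.51486: ln(C/350) = 0.51486/5.35 = 0.09624, so C = 350 × e^0.09624 = 350 × 1.10102 = 385.36 ppm.

C ≈ 385 ppm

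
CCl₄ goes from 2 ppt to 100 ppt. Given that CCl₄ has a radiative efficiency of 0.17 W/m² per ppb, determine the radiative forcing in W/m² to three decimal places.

ΔF = 0.017 W/m²

CCl₄: Δ = 100 − 2 = 98 ppt = 0.098 ppb; ΔF = 0.17 × 0.098 = 0.0167 W/m².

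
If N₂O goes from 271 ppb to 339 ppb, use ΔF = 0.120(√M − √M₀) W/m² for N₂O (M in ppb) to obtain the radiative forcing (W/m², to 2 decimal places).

N₂O: 0.120 × (√339 − √271) = 0.120 × (18.4120 − 16.4621) = 0.120 × 1.9499 = 0.2340 W/m².

ΔF = 0.23 W/m²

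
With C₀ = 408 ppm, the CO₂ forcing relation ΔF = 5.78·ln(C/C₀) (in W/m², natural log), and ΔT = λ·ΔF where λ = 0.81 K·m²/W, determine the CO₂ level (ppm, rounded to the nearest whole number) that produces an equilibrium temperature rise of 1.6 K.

Required forcing: ΔF = ΔT/λ = 1.6/0.81 = 1.9753 W/m².
Then ln(C/408) = ΔF/5.78 = 1.9753/5.78 = 0.34175.
So C = 408 × e^0.34175 = 408 × 1.40741 = 574.22 ppm.

C ≈ 574 ppm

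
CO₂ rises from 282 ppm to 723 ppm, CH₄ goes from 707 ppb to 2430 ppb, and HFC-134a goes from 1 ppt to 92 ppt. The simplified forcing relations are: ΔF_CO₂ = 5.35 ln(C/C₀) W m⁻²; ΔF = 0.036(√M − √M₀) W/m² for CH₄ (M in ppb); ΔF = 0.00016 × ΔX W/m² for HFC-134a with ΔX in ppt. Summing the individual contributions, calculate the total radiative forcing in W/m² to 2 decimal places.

ΔF = 5.87 W/m²

CO₂: 5.35 × ln(723/282) = 5.35 × ln(2.56383) = 5.35 × 0.94150 = 5.0370 W/m².
CH₄: 0.036 × (√2430 − √707) = 0.036 × (49.2950 − 26.5895) = 0.036 × 22.7055 = 0.8174 W/m².
HFC-134a: ΔF = 0.00016 × (92 − 1) = 0.00016 × 91 = 0.0146 W/m².
Total ΔF = 5.0370 + 0.8174 + 0.0146 = 5.8690 W/m².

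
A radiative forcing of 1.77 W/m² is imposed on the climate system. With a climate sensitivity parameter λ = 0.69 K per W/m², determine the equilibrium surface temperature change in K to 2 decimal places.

ΔT = λ ΔF = 0.69 × 1.77 = 1.2213 K.

ΔT = 1.22 K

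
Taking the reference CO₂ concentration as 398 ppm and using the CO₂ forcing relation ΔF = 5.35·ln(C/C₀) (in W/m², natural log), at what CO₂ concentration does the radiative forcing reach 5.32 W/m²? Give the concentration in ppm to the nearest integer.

Set 5.35 ln(C/398) = 5.32, so ln(C/398) = 5.32/5.35 = 0.99439.
Then C/398 = e^0.99439 = 2.70307, giving C = 398 × 2.70307 = 1075.82 ppm.

C ≈ 1076 ppm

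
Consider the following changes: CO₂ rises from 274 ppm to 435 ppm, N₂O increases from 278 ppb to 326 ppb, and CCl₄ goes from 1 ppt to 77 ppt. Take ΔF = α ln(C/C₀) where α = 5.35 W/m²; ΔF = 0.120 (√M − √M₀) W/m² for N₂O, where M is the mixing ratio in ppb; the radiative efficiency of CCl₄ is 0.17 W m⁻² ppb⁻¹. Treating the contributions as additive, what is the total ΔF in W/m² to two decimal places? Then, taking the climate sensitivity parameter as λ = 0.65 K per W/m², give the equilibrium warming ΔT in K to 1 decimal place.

CO₂: 5.35 × ln(435/274) = 5.35 × ln(1.58759) = 5.35 × 0.46222 = 2.4729 W/m².
N₂O: 0.120 × (√326 − √278) = 0.120 × (18.0555 − 16.6733) = 0.120 × 1.3822 = 0.1659 W/m².
CCl₄: Δ = 77 − 1 = 76 ppt = 0.076 ppb; ΔF = 0.17 × 0.076 = 0.0129 W/m².
Total ΔF = 2.4729 + 0.1659 + 0.0129 = 2.6517 W/m².
ΔT = λ ΔF = 0.65 × 2.65 = 1.7225 K.

ΔF = 2.65 W/m²; ΔT = 1.7 K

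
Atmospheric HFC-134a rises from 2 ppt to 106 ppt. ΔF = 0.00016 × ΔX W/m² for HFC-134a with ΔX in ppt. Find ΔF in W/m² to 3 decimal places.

ΔF = 0.017 W/m²

HFC-134a: ΔF = 0.00016 × (106 − 2) = 0.00016 × 104 = 0.0166 W/m².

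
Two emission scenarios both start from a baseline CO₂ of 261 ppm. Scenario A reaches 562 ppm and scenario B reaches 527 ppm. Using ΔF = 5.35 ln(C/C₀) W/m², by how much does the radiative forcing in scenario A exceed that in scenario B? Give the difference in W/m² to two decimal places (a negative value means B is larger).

ΔF_A − ΔF_B = 0.34 W/m²

ΔF_A = 5.35 ln(562/261) = 5.35 × 0.76698 = 4.1033 W/m².
ΔF_B = 5.35 ln(527/261) = 5.35 × 0.70268 = 3.7593 W/m².
Difference: 4.1033 − 3.7593 = 0.3440 W/m².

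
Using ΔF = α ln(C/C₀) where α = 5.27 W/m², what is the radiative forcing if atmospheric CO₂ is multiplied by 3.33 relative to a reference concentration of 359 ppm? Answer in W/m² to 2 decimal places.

ΔF = 5.27 × ln(3.33) = 5.27 × 1.20297 = 6.3397 W/m².

ΔF = 6.34 W/m²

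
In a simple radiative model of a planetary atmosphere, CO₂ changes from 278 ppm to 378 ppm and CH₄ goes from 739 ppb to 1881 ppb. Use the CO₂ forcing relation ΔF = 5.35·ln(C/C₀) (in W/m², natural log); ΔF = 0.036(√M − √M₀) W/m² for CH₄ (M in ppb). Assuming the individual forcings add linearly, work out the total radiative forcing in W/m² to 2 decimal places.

ΔF = 2.23 W/m²

CO₂: 5.35 × ln(378/278) = 5.35 × ln(1.35971) = 5.35 × 0.30727 = 1.6439 W/m².
CH₄: 0.036 × (√1881 − √739) = 0.036 × (43.3705 − 27.1846) = 0.036 × 16.1859 = 0.5827 W/m².
Total ΔF = 1.6439 + 0.5827 = 2.2266 W/m².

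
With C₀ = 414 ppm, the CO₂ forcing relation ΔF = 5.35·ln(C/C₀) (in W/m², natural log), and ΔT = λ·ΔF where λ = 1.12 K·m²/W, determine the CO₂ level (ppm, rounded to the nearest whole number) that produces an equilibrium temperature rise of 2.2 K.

C ≈ 598 ppm

Required forcing: ΔF = ΔT/λ = 2.2/1.12 = 1.9643 W/m².
Then ln(C/414) = ΔF/5.35 = 1.9643/5.35 = 0.36716.
So C = 414 × e^0.36716 = 414 × 1.44363 = 597.66 ppm.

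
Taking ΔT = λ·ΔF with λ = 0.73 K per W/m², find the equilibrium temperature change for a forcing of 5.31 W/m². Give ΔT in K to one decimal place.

ΔT = 3.9 K

ΔT = λ ΔF = 0.73 × 5.31 = 3.8763 K.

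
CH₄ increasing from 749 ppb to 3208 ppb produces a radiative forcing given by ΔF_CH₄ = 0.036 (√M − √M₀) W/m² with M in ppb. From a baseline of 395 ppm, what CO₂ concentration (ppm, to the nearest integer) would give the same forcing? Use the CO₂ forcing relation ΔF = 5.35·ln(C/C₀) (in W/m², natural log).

C ≈ 481 ppm

CH₄ forcing: 0.036 × (√3208 − √749) = 0.036 × (56.6392 − 27.3679) = 0.036 × 29.2713 = 1.05377 W/m².
Set 5.35 ln(C/395) = 1.05377: ln(C/395) = 1.05377/5.35 = 0.19697, so C = 395 × e^0.19697 = 395 × 1.21771 = 481.00 ppm.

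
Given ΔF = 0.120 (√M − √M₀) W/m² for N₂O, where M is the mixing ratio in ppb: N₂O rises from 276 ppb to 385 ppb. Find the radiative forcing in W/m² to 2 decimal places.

N₂O: 0.120 × (√385 − √276) = 0.120 × (19.6214 − 16.6132) = 0.120 × 3.0082 = 0.3610 W/m².

ΔF = 0.36 W/m²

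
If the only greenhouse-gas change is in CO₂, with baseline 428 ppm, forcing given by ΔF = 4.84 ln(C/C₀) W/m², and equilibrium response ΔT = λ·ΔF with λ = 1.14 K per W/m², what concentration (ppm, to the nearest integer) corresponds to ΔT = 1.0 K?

C ≈ 513 ppm

Required forcing: ΔF = ΔT/λ = 1.0/1.14 = 0.8772 W/m².
Then ln(C/428) = ΔF/4.84 = 0.8772/4.84 = 0.18124.
So C = 428 × e^0.18124 = 428 × 1.19870 = 513.04 ppm.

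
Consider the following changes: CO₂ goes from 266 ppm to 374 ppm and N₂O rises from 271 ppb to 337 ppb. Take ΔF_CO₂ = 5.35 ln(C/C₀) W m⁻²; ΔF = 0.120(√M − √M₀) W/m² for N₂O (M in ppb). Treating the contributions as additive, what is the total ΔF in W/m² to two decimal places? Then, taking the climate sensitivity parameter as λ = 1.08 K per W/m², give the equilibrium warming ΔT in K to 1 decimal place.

ΔF = 2.05 W/m²; ΔT = 2.2 K

CO₂: 5.35 × ln(374/266) = 5.35 × ln(1.40602) = 5.35 × 0.34076 = 1.8231 W/m².
N₂O: 0.120 × (√337 − √271) = 0.120 × (18.3576 − 16.4621) = 0.120 × 1.8955 = 0.2275 W/m².
Total ΔF = 1.8231 + 0.2275 = 2.0506 W/m².
ΔT = λ ΔF = 1.08 × 2.05 = 2.2140 K.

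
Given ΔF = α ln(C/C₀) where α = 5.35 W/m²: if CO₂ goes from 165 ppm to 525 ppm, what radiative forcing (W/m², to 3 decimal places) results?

CO₂: 5.35 × ln(525/165) = 5.35 × ln(3.18182) = 5.35 × 1.15745 = 6.1924 W/m².

ΔF = 6.192 W/m²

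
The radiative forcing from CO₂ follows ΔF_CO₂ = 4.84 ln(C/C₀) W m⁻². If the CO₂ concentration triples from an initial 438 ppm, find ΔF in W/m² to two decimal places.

ΔF = 5.32 W/m²

ΔF = 4.84 × ln(3) = 4.84 × 1.09861 = 5.3173 W/m².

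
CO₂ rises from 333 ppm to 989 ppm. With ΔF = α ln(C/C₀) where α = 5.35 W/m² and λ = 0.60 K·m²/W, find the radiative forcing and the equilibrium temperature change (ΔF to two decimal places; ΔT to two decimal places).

CO₂: 5.35 × ln(989/333) = 5.35 × ln(2.96997) = 5.35 × 1.08855 = 5.8237 W/m².
ΔT = λ ΔF = 0.60 × 5.82 = 3.4920 K.

ΔF = 5.82 W/m²; ΔT = 3.49 K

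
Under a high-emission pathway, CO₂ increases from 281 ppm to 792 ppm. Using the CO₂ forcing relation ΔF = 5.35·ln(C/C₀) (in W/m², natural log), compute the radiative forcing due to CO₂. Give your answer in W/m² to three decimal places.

CO₂: 5.35 × ln(792/281) = 5.35 × ln(2.81851) = 5.35 × 1.03621 = 5.5437 W/m².

ΔF = 5.544 W/m²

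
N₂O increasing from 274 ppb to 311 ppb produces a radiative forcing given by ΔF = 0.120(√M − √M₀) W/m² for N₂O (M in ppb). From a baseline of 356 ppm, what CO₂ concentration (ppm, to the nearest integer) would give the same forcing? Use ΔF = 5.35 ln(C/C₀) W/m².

N₂O forcing: 0.120 × (√311 − √274) = 0.120 × (17.6352 − 16.5529) = 0.120 × 1.0823 = 0.12988 W/m².
Set 5.35 ln(C/356) = 0.12988: ln(C/356) = 0.12988/5.35 = 0.02428, so C = 356 × e^0.02428 = 356 × 1.02458 = 364.75 ppm.

C ≈ 365 ppm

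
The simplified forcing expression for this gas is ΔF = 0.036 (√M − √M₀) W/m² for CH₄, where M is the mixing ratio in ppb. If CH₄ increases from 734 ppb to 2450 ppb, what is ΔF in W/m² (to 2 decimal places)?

CH₄: 0.036 × (√2450 − √734) = 0.036 × (49.4975 − 27.0924) = 0.036 × 22.4051 = 0.8066 W/m².

ΔF = 0.81 W/m²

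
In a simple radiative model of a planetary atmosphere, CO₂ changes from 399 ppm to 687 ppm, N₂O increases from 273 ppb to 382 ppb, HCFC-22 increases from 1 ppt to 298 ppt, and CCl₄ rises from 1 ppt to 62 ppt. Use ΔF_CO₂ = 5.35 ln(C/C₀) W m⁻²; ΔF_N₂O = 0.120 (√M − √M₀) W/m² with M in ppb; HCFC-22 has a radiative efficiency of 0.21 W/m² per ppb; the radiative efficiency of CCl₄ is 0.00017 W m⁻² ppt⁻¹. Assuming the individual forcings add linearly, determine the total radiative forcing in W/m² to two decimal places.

CO₂: 5.35 × ln(687/399) = 5.35 × ln(1.72180) = 5.35 × 0.54337 = 2.9070 W/m².
N₂O: 0.120 × (√382 − √273) = 0.120 × (19.5448 − 16.5227) = 0.120 × 3.0221 = 0.3627 W/m².
HCFC-22: Δ = 298 − 1 = 297 ppt = 0.297 ppb; ΔF = 0.21 × 0.297 = 0.0624 W/m².
CCl₄: ΔF = 0.00017 × (62 − 1) = 0.00017 × 61 = 0.0104 W/m².
Total ΔF = 2.9070 + 0.3627 + 0.0624 + 0.0104 = 3.3425 W/m².

ΔF = 3.34 W/m²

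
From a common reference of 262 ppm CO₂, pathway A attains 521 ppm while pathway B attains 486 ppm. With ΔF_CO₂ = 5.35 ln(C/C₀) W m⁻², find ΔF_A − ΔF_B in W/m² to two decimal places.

ΔF_A = 5.35 ln(521/262) = 5.35 × 0.68741 = 3.6776 W/m².
ΔF_B = 5.35 ln(486/262) = 5.35 × 0.61786 = 3.3056 W/m².
Difference: 3.6776 − 3.3056 = 0.3720 W/m².

ΔF_A − ΔF_B = 0.37 W/m²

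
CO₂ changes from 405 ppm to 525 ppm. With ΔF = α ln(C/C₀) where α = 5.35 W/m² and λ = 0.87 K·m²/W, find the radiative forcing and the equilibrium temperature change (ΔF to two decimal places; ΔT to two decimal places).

CO₂: 5.35 × ln(525/405) = 5.35 × ln(1.29630) = 5.35 × 0.25951 = 1.3884 W/m².
ΔT = λ ΔF = 0.87 × 1.39 = 1.2093 K.

ΔF = 1.39 W/m²; ΔT = 1.21 K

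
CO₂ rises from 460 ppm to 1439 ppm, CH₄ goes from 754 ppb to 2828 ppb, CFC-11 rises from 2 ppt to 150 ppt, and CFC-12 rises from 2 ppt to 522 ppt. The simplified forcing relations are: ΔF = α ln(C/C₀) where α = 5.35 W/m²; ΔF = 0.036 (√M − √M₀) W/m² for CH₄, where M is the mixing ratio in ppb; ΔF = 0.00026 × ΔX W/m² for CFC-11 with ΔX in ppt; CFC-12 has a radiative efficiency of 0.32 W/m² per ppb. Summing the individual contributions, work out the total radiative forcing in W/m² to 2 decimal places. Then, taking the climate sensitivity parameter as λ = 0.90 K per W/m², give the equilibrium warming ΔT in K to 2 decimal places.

CO₂: 5.35 × ln(1439/460) = 5.35 × ln(3.12826) = 5.35 × 1.14048 = 6.1016 W/m².
CH₄: 0.036 × (√2828 − √754) = 0.036 × (53.1789 − 27.4591) = 0.036 × 25.7198 = 0.9259 W/m².
CFC-11: ΔF = 0.00026 × (150 − 2) = 0.00026 × 148 = 0.0385 W/m².
CFC-12: Δ = 522 − 2 = 520 ppt = 0.520 ppb; ΔF = 0.32 × 0.520 = 0.1664 W/m².
Total ΔF = 6.1016 + 0.9259 + 0.0385 + 0.1664 = 7.2324 W/m².
ΔT = λ ΔF = 0.90 × 7.23 = 6.5070 K.

ΔF = 7.23 W/m²; ΔT = 6.51 K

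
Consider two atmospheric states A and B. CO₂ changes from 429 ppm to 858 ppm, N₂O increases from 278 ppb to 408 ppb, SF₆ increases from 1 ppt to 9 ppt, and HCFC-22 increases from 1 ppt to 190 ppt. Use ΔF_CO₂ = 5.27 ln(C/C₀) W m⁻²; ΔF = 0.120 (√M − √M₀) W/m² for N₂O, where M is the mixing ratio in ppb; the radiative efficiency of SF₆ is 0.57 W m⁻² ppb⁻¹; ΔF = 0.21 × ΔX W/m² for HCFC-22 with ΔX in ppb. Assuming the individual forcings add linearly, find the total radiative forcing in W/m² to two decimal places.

ΔF = 4.12 W/m²

CO₂: 5.27 × ln(858/429) = 5.27 × ln(2.00000) = 5.27 × 0.69315 = 3.6529 W/m².
N₂O: 0.120 × (√408 − √278) = 0.120 × (20.1990 − 16.6733) = 0.120 × 3.5257 = 0.4231 W/m².
SF₆: Δ = 9 − 1 = 8 ppt = 0.008 ppb; ΔF = 0.57 × 0.008 = 0.0046 W/m².
HCFC-22: Δ = 190 − 1 = 189 ppt = 0.189 ppb; ΔF = 0.21 × 0.189 = 0.0397 W/m².
Total ΔF = 3.6529 + 0.4231 + 0.0046 + 0.0397 = 4.1203 W/m².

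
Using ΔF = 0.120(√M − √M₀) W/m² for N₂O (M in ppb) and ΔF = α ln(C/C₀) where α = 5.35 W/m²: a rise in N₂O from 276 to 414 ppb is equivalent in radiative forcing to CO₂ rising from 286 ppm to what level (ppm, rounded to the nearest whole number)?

N₂O forcing: 0.120 × (√414 − √276) = 0.120 × (20.3470 − 16.6132) = 0.120 × 3.7338 = 0.44806 W/m².
Set 5.35 ln(C/286) = 0.44806: ln(C/286) = 0.44806/5.35 = 0.08375, so C = 286 × e^0.08375 = 286 × 1.08736 = 310.98 ppm.

C ≈ 311 ppm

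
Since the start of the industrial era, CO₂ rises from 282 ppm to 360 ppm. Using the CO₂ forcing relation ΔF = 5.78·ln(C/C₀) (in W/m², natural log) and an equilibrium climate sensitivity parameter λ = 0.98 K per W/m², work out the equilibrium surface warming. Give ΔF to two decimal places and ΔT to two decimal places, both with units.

CO₂: 5.78 × ln(360/282) = 5.78 × ln(1.27660) = 5.78 × 0.24420 = 1.4115 W/m².
ΔT = λ ΔF = 0.98 × 1.41 = 1.3818 K.

ΔF = 1.41 W/m²; ΔT = 1.38 K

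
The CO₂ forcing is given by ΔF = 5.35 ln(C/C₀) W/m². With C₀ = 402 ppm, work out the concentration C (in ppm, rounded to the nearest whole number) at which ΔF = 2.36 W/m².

Set 5.35 ln(C/402) = 2.36, so ln(C/402) = 2.36/5.35 = 0.44112.
Then C/402 = e^0.44112 = 1.55445, giving C = 402 × 1.55445 = 624.89 ppm.

C ≈ 625 ppm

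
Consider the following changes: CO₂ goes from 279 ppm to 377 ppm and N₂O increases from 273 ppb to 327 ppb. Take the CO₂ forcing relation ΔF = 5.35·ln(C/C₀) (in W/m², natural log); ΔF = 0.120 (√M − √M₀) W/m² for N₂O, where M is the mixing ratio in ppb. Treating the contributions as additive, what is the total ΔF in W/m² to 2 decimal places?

ΔF = 1.80 W/m²

CO₂: 5.35 × ln(377/279) = 5.35 × ln(1.35125) = 5.35 × 0.30103 = 1.6105 W/m².
N₂O: 0.120 × (√327 − √273) = 0.120 × (18.0831 − 16.5227) = 0.120 × 1.5604 = 0.1872 W/m².
Total ΔF = 1.6105 + 0.1872 = 1.7977 W/m².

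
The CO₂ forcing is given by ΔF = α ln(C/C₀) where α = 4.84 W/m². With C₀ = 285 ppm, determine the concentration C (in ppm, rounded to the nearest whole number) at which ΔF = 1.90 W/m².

Set 4.84 ln(C/285) = 1.90, so ln(C/285) = 1.90/4.84 = 0.39256.
Then C/285 = e^0.39256 = 1.48077, giving C = 285 × 1.48077 = 422.02 ppm.

C ≈ 422 ppm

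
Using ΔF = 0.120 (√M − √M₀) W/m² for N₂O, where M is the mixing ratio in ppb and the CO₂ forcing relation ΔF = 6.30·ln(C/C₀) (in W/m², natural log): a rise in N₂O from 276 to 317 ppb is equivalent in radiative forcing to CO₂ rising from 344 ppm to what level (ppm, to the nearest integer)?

C ≈ 352 ppm

N₂O forcing: 0.120 × (√317 − √276) = 0.120 × (17.8045 − 16.6132) = 0.120 × 1.1913 = 0.14296 W/m².
Set 6.30 ln(C/344) = 0.14296: ln(C/344) = 0.14296/6.30 = 0.02269, so C = 344 × e^0.02269 = 344 × 1.02295 = 351.89 ppm.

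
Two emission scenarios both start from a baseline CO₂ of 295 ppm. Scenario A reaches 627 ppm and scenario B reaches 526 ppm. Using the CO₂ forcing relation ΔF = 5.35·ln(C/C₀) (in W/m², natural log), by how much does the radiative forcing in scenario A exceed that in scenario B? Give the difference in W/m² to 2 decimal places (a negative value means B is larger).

ΔF_A = 5.35 ln(627/295) = 5.35 × 0.75397 = 4.0337 W/m².
ΔF_B = 5.35 ln(526/295) = 5.35 × 0.57833 = 3.0941 W/m².
Difference: 4.0337 − 3.0941 = 0.9396 W/m².

ΔF_A − ΔF_B = 0.94 W/m²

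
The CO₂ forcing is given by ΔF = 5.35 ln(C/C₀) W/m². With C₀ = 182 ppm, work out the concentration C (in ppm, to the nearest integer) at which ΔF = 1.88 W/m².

C ≈ 259 ppm

Set 5.35 ln(C/182) = 1.88, so ln(C/182) = 1.88/5.35 = 0.35140.
Then C/182 = e^0.35140 = 1.42106, giving C = 182 × 1.42106 = 258.63 ppm.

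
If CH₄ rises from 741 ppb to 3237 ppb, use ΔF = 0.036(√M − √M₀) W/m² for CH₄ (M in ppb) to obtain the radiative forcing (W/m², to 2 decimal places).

CH₄: 0.036 × (√3237 − √741) = 0.036 × (56.8946 − 27.2213) = 0.036 × 29.6733 = 1.0682 W/m².

ΔF = 1.07 W/m²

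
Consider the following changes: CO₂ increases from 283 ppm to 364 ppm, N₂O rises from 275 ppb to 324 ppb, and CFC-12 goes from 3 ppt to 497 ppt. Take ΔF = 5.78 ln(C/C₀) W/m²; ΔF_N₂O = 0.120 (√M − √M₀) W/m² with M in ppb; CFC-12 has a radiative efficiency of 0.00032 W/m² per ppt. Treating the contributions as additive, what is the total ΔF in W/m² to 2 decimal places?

ΔF = 1.78 W/m²

CO₂: 5.78 × ln(364/283) = 5.78 × ln(1.28622) = 5.78 × 0.25171 = 1.4549 W/m².
N₂O: 0.120 × (√324 − √275) = 0.120 × (18.0000 − 16.5831) = 0.120 × 1.4169 = 0.1700 W/m².
CFC-12: ΔF = 0.00032 × (497 − 3) = 0.00032 × 494 = 0.1581 W/m².
Total ΔF = 1.4549 + 0.1700 + 0.1581 = 1.7830 W/m².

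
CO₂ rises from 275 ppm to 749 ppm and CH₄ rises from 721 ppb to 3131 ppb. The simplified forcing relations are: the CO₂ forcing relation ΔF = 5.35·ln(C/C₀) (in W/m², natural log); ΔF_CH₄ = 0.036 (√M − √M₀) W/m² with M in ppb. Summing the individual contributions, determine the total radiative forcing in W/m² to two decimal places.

ΔF = 6.41 W/m²

CO₂: 5.35 × ln(749/275) = 5.35 × ln(2.72364) = 5.35 × 1.00197 = 5.3605 W/m².
CH₄: 0.036 × (√3131 − √721) = 0.036 × (55.9553 − 26.8514) = 0.036 × 29.1039 = 1.0477 W/m².
Total ΔF = 5.3605 + 1.0477 = 6.4082 W/m².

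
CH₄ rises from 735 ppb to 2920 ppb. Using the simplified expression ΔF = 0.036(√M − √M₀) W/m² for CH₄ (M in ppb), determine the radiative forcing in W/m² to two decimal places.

ΔF = 0.97 W/m²

CH₄: 0.036 × (√2920 − √735) = 0.036 × (54.0370 − 27.1109) = 0.036 × 26.9261 = 0.9693 W/m².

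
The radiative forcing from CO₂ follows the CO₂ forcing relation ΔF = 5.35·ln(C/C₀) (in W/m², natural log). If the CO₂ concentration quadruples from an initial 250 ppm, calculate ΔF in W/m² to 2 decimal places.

ΔF = 7.42 W/m²

Because the forcing depends only on the ratio C/C₀, the initial concentration does not enter.
ΔF = 5.35 × ln(4) = 5.35 × 1.38629 = 7.4167 W/m².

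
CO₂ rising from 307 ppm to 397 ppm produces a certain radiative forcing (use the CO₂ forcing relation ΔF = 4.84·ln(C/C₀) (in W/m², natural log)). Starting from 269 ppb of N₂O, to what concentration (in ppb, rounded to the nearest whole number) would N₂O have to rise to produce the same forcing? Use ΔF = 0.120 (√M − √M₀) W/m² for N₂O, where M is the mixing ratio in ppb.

M ≈ 717 ppb

CO₂ forcing: 4.84 × ln(397/307) = 4.84 × 0.257089 = 1.24431 W/m².
Set 0.120(√M − √269) = 1.24431: √M = 1.24431/0.120 + √269 = 10.3693 + 16.4012 = 26.7705.
M = (26.7705)² = 716.66 ppb.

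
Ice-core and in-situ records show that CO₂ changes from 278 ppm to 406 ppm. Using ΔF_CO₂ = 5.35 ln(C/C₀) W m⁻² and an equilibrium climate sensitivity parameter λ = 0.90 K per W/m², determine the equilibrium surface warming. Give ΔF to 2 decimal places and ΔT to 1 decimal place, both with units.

CO₂: 5.35 × ln(406/278) = 5.35 × ln(1.46043) = 5.35 × 0.37873 = 2.0262 W/m².
ΔT = λ ΔF = 0.90 × 2.03 = 1.8270 K.

ΔF = 2.03 W/m²; ΔT = 1.8 K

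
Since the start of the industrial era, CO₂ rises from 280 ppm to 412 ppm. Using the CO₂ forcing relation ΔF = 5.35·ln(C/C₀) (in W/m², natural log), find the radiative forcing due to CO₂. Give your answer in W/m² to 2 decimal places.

ΔF = 2.07 W/m²

CO₂: 5.35 × ln(412/280) = 5.35 × ln(1.47143) = 5.35 × 0.38623 = 2.0663 W/m².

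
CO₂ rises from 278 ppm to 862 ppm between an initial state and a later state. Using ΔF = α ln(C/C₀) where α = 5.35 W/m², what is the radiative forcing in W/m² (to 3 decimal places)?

ΔF = 6.054 W/m²

CO₂ absorption bands are partially saturated, so forcing scales with the logarithm of the concentration ratio.
CO₂: 5.35 × ln(862/278) = 5.35 × ln(3.10072) = 5.35 × 1.13163 = 6.0542 W/m².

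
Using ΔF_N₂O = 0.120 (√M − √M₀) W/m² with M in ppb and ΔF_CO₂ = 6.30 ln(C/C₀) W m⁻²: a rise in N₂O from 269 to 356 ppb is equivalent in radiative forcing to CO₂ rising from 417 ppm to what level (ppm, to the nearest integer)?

C ≈ 437 ppm

N₂O forcing: 0.120 × (√356 − √269) = 0.120 × (18.8680 − 16.4012) = 0.120 × 2.4668 = 0.29602 W/m².
Set 6.30 ln(C/417) = 0.29602: ln(C/417) = 0.29602/6.30 = 0.04699, so C = 417 × e^0.04699 = 417 × 1.04811 = 437.06 ppm.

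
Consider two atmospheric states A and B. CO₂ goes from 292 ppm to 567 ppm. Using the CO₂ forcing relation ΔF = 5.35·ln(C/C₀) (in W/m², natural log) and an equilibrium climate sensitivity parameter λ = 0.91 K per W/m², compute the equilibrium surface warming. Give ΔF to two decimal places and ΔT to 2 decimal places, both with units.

ΔF = 3.55 W/m²; ΔT = 3.23 K

CO₂: 5.35 × ln(567/292) = 5.35 × ln(1.94178) = 5.35 × 0.66361 = 3.5503 W/m².
ΔT = λ ΔF = 0.91 × 3.55 = 3.2305 K.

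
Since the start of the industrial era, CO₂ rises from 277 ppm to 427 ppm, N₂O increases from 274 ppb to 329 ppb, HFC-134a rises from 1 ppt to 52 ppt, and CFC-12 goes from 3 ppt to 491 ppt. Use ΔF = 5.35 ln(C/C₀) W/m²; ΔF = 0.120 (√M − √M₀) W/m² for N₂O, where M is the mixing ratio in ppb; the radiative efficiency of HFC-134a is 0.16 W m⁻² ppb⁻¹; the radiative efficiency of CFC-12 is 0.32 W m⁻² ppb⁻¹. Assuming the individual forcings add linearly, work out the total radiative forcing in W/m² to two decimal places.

CO₂: 5.35 × ln(427/277) = 5.35 × ln(1.54152) = 5.35 × 0.43277 = 2.3153 W/m².
N₂O: 0.120 × (√329 − √274) = 0.120 × (18.1384 − 16.5529) = 0.120 × 1.5855 = 0.1903 W/m².
HFC-134a: Δ = 52 − 1 = 51 ppt = 0.051 ppb; ΔF = 0.16 × 0.051 = 0.0082 W/m².
CFC-12: Δ = 491 − 3 = 488 ppt = 0.488 ppb; ΔF = 0.32 × 0.488 = 0.1562 W/m².
Total ΔF = 2.3153 + 0.1903 + 0.0082 + 0.1562 = 2.6700 W/m².

ΔF = 2.67 W/m²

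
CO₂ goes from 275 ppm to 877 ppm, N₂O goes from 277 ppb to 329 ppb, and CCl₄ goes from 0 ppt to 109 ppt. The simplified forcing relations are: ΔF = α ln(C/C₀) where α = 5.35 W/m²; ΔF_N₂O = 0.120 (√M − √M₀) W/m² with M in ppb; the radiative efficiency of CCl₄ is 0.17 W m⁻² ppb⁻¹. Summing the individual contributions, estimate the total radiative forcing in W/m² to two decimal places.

ΔF = 6.40 W/m²

CO₂: 5.35 × ln(877/275) = 5.35 × ln(3.18909) = 5.35 × 1.15974 = 6.2046 W/m².
N₂O: 0.120 × (√329 − √277) = 0.120 × (18.1384 − 16.6433) = 0.120 × 1.4951 = 0.1794 W/m².
CCl₄: Δ = 109 − 0 = 109 ppt = 0.109 ppb; ΔF = 0.17 × 0.109 = 0.0185 W/m².
Total ΔF = 6.2046 + 0.1794 + 0.0185 = 6.4025 W/m².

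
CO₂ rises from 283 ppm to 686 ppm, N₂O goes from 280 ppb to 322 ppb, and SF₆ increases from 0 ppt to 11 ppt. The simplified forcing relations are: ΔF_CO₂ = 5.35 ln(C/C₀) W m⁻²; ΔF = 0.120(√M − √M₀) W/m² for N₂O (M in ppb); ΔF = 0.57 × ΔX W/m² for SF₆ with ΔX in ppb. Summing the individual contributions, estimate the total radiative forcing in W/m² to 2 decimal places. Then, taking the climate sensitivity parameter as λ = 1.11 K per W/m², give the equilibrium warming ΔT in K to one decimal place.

CO₂: 5.35 × ln(686/283) = 5.35 × ln(2.42403) = 5.35 × 0.88543 = 4.7371 W/m².
N₂O: 0.120 × (√322 − √280) = 0.120 × (17.9444 − 16.7332) = 0.120 × 1.2112 = 0.1453 W/m².
SF₆: Δ = 11 − 0 = 11 ppt = 0.011 ppb; ΔF = 0.57 × 0.011 = 0.0063 W/m².
Total ΔF = 4.7371 + 0.1453 + 0.0063 = 4.8887 W/m².
ΔT = λ ΔF = 1.11 × 4.89 = 5.4279 K.

ΔF = 4.89 W/m²; ΔT = 5.4 K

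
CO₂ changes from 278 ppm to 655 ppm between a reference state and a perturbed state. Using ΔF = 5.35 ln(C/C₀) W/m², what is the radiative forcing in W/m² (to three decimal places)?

ΔF = 4.585 W/m²

CO₂: 5.35 × ln(655/278) = 5.35 × ln(2.35612) = 5.35 × 0.85702 = 4.5851 W/m².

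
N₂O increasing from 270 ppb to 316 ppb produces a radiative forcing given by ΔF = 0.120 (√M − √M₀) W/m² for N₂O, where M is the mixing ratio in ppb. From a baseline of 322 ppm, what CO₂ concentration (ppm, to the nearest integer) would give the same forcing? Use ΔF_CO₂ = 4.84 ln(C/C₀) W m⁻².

C ≈ 333 ppm

N₂O forcing: 0.120 × (√316 − √270) = 0.120 × (17.7764 − 16.4317) = 0.120 × 1.3447 = 0.16136 W/m².
Set 4.84 ln(C/322) = 0.16136: ln(C/322) = 0.16136/4.84 = 0.03334, so C = 322 × e^0.03334 = 322 × 1.03390 = 332.92 ppm.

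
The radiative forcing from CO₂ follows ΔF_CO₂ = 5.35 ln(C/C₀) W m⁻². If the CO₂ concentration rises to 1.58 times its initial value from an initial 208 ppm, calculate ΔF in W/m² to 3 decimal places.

ΔF = 2.447 W/m²

ΔF = 5.35 × ln(1.58) = 5.35 × 0.45742 = 2.4472 W/m².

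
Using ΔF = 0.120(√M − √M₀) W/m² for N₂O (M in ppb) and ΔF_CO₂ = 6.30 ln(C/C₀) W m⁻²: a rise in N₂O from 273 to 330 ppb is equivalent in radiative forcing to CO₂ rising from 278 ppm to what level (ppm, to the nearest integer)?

C ≈ 287 ppm

N₂O forcing: 0.120 × (√330 − √273) = 0.120 × (18.1659 − 16.5227) = 0.120 × 1.6432 = 0.19718 W/m².
Set 6.30 ln(C/278) = 0.19718: ln(C/278) = 0.19718/6.30 = 0.03130, so C = 278 × e^0.03130 = 278 × 1.03179 = 286.84 ppm.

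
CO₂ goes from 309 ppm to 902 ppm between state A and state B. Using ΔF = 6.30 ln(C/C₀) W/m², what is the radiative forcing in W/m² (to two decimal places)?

CO₂: 6.30 × ln(902/309) = 6.30 × ln(2.91909) = 6.30 × 1.07127 = 6.7490 W/m².

ΔF = 6.75 W/m²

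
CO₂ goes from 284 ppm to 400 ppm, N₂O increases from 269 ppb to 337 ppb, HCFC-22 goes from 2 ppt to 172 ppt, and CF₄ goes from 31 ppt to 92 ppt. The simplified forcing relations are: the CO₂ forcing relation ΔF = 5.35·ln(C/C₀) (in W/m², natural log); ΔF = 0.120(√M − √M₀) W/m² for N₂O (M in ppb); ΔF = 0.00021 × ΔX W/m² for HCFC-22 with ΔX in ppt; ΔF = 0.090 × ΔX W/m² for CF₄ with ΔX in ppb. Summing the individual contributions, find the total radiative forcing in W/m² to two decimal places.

CO₂: 5.35 × ln(400/284) = 5.35 × ln(1.40845) = 5.35 × 0.34249 = 1.8323 W/m².
N₂O: 0.120 × (√337 − √269) = 0.120 × (18.3576 − 16.4012) = 0.120 × 1.9564 = 0.2348 W/m².
HCFC-22: ΔF = 0.00021 × (172 − 2) = 0.00021 × 170 = 0.0357 W/m².
CF₄: Δ = 92 − 31 = 61 ppt = 0.061 ppb; ΔF = 0.090 × 0.061 = 0.0055 W/m².
Total ΔF = 1.8323 + 0.2348 + 0.0357 + 0.0055 = 2.1083 W/m².

ΔF = 2.11 W/m²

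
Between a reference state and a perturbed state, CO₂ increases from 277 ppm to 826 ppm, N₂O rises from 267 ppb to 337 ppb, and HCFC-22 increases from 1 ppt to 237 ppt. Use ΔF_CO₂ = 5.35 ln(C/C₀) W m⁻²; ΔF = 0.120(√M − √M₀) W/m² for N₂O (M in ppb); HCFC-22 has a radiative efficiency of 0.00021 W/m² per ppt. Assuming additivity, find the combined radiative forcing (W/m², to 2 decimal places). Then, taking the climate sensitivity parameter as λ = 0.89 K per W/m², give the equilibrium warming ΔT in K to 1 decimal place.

ΔF = 6.14 W/m²; ΔT = 5.5 K

CO₂: 5.35 × ln(826/277) = 5.35 × ln(2.98195) = 5.35 × 1.09258 = 5.8453 W/m².
N₂O: 0.120 × (√337 − √267) = 0.120 × (18.3576 − 16.3401) = 0.120 × 2.0175 = 0.2421 W/m².
HCFC-22: ΔF = 0.00021 × (237 − 1) = 0.00021 × 236 = 0.0496 W/m².
Total ΔF = 5.8453 + 0.2421 + 0.0496 = 6.1370 W/m².
ΔT = λ ΔF = 0.89 × 6.14 = 5.4646 K.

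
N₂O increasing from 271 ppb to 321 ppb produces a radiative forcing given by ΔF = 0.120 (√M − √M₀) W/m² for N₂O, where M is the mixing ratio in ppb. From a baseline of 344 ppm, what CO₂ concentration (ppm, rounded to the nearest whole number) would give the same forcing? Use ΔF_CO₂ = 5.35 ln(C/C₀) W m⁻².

C ≈ 355 ppm

N₂O forcing: 0.120 × (√321 − √271) = 0.120 × (17.9165 − 16.4621) = 0.120 × 1.4544 = 0.17453 W/m².
Set 5.35 ln(C/344) = 0.17453: ln(C/344) = 0.17453/5.35 = 0.03262, so C = 344 × e^0.03262 = 344 × 1.03316 = 355.41 ppm.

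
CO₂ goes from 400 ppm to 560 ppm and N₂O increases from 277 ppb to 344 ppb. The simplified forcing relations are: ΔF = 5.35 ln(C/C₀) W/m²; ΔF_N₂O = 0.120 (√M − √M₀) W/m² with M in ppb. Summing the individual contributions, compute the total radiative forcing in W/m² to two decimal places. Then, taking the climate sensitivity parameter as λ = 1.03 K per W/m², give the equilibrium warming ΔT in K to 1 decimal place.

CO₂: 5.35 × ln(560/400) = 5.35 × ln(1.40000) = 5.35 × 0.33647 = 1.8001 W/m².
N₂O: 0.120 × (√344 − √277) = 0.120 × (18.5472 − 16.6433) = 0.120 × 1.9039 = 0.2285 W/m².
Total ΔF = 1.8001 + 0.2285 = 2.0286 W/m².
ΔT = λ ΔF = 1.03 × 2.03 = 2.0909 K.

ΔF = 2.03 W/m²; ΔT = 2.1 K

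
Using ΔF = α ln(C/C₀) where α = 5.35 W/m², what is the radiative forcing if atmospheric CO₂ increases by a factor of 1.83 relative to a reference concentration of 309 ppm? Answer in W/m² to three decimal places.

ΔF = 3.233 W/m²

ΔF = 5.35 × ln(1.83) = 5.35 × 0.60432 = 3.2331 W/m².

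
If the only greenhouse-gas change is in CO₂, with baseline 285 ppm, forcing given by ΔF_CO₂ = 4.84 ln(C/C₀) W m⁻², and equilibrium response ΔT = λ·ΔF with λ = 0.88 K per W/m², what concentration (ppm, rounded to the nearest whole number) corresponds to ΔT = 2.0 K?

Required forcing: ΔF = ΔT/λ = 2.0/0.88 = 2.2727 W/m².
Then ln(C/285) = ΔF/4.84 = 2.2727/4.84 = 0.46957.
So C = 285 × e^0.46957 = 285 × 1.59931 = 455.80 ppm.

C ≈ 456 ppm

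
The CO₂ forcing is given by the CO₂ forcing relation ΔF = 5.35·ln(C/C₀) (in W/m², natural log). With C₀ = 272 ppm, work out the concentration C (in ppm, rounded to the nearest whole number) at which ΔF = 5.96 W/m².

Set 5.35 ln(C/272) = 5.96, so ln(C/272) = 5.96/5.35 = 1.11402.
Then C/272 = e^1.11402 = 3.04658, giving C = 272 × 3.04658 = 828.67 ppm.

C ≈ 829 ppm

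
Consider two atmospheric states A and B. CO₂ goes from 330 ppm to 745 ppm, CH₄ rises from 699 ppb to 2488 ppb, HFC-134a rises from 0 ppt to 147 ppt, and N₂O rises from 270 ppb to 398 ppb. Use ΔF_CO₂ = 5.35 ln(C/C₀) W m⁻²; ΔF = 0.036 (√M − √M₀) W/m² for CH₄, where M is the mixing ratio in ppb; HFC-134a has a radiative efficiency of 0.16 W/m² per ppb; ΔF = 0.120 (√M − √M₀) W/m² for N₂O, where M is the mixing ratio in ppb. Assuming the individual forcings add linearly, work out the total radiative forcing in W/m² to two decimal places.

ΔF = 5.65 W/m²

CO₂: 5.35 × ln(745/330) = 5.35 × ln(2.25758) = 5.35 × 0.81429 = 4.3565 W/m².
CH₄: 0.036 × (√2488 − √699) = 0.036 × (49.8799 − 26.4386) = 0.036 × 23.4413 = 0.8439 W/m².
HFC-134a: Δ = 147 − 0 = 147 ppt = 0.147 ppb; ΔF = 0.16 × 0.147 = 0.0235 W/m².
N₂O: 0.120 × (√398 − √270) = 0.120 × (19.9499 − 16.4317) = 0.120 × 3.5182 = 0.4222 W/m².
Total ΔF = 4.3565 + 0.8439 + 0.0235 + 0.4222 = 5.6461 W/m².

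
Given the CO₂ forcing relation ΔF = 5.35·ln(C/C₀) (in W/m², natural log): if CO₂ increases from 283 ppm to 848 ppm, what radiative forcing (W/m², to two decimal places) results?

CO₂ absorption bands are partially saturated, so forcing scales with the logarithm of the concentration ratio.
CO₂: 5.35 × ln(848/283) = 5.35 × ln(2.99647) = 5.35 × 1.09743 = 5.8713 W/m².

ΔF = 5.87 W/m²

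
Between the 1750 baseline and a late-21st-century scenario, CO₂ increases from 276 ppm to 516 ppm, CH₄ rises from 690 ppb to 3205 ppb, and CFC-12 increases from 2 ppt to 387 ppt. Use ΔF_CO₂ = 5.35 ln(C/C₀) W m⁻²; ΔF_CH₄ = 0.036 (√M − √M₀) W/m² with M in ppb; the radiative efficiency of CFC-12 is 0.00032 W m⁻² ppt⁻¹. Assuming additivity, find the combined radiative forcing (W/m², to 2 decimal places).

ΔF = 4.56 W/m²

CO₂: 5.35 × ln(516/276) = 5.35 × ln(1.86957) = 5.35 × 0.62571 = 3.3475 W/m².
CH₄: 0.036 × (√3205 − √690) = 0.036 × (56.6127 − 26.2679) = 0.036 × 30.3448 = 1.0924 W/m².
CFC-12: ΔF = 0.00032 × (387 − 2) = 0.00032 × 385 = 0.1232 W/m².
Total ΔF = 3.3475 + 1.0924 + 0.1232 = 4.5631 W/m².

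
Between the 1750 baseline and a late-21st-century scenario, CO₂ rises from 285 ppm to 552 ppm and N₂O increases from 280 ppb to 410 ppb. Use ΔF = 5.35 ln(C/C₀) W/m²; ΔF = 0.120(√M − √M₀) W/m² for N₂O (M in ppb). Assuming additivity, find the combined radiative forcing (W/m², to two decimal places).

ΔF = 3.96 W/m²

CO₂: 5.35 × ln(552/285) = 5.35 × ln(1.93684) = 5.35 × 0.66106 = 3.5367 W/m².
N₂O: 0.120 × (√410 − √280) = 0.120 × (20.2485 − 16.7332) = 0.120 × 3.5153 = 0.4218 W/m².
Total ΔF = 3.5367 + 0.4218 = 3.9585 W/m².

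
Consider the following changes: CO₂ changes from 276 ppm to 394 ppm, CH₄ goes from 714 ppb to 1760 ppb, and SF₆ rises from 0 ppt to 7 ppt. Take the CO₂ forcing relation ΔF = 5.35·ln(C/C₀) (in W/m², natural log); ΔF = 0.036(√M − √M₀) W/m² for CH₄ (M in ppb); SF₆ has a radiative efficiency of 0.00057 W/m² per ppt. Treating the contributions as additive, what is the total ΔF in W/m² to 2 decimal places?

CO₂: 5.35 × ln(394/276) = 5.35 × ln(1.42754) = 5.35 × 0.35595 = 1.9043 W/m².
CH₄: 0.036 × (√1760 − √714) = 0.036 × (41.9524 − 26.7208) = 0.036 × 15.2316 = 0.5483 W/m².
SF₆: ΔF = 0.00057 × (7 − 0) = 0.00057 × 7 = 0.0040 W/m².
Total ΔF = 1.9043 + 0.5483 + 0.0040 = 2.4566 W/m².

ΔF = 2.46 W/m²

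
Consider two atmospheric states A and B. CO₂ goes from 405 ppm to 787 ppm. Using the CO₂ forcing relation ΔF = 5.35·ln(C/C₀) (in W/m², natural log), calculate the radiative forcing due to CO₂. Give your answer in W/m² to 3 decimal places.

CO₂: 5.35 × ln(787/405) = 5.35 × ln(1.94321) = 5.35 × 0.66434 = 3.5542 W/m².

ΔF = 3.554 W/m²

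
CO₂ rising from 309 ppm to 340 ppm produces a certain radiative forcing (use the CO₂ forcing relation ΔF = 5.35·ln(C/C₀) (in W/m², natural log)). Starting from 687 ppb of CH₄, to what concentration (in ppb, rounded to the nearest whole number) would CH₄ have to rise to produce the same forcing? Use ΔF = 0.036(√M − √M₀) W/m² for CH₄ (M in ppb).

M ≈ 1634 ppb

CO₂ forcing: 5.35 × ln(340/309) = 5.35 × 0.095604 = 0.51148 W/m².
Set 0.036(√M − √687) = 0.51148: √M = 0.51148/0.036 + √687 = 14.2078 + 26.2107 = 40.4185.
M = (40.4185)² = 1633.66 ppb.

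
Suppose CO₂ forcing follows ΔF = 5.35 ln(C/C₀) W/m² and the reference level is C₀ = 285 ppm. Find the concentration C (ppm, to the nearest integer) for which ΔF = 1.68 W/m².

C ≈ 390 ppm

Set 5.35 ln(C/285) = 1.68, so ln(C/285) = 1.68/5.35 = 0.31402.
Then C/285 = e^0.31402 = 1.36892, giving C = 285 × 1.36892 = 390.14 ppm.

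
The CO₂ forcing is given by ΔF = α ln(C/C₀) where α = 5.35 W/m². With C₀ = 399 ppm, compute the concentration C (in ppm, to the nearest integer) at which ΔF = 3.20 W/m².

C ≈ 726 ppm

Set 5.35 ln(C/399) = 3.20, so ln(C/399) = 3.20/5.35 = 0.59813.
Then C/399 = e^0.59813 = 1.81871, giving C = 399 × 1.81871 = 725.67 ppm.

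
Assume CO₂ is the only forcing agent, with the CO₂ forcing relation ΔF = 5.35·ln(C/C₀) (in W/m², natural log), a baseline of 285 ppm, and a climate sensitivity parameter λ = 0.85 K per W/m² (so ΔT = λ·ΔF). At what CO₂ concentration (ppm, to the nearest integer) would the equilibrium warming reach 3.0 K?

Required forcing: ΔF = ΔT/λ = 3.0/0.85 = 3.5294 W/m².
Then ln(C/285) = ΔF/5.35 = 3.5294/5.35 = 0.65970.
So C = 285 × e^0.65970 = 285 × 1.93421 = 551.25 ppm.

C ≈ 551 ppm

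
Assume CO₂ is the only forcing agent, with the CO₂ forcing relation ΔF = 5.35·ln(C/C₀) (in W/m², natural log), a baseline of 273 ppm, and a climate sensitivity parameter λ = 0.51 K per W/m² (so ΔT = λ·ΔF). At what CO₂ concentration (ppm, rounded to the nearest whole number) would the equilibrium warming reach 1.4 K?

Required forcing: ΔF = ΔT/λ = 1.4/0.51 = 2.7451 W/m².
Then ln(C/273) = ΔF/5.35 = 2.7451/5.35 = 0.51310.
So C = 273 × e^0.51310 = 273 × 1.67046 = 456.04 ppm.

C ≈ 456 ppm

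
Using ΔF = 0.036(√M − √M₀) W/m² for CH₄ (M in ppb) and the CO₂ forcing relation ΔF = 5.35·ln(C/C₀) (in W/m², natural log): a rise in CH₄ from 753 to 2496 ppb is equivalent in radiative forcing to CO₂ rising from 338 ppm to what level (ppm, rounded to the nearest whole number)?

CH₄ forcing: 0.036 × (√2496 − √753) = 0.036 × (49.9600 − 27.4408) = 0.036 × 22.5192 = 0.81069 W/m².
Set 5.35 ln(C/338) = 0.81069: ln(C/338) = 0.81069/5.35 = 0.15153, so C = 338 × e^0.15153 = 338 × 1.16361 = 393.30 ppm.

C ≈ 393 ppm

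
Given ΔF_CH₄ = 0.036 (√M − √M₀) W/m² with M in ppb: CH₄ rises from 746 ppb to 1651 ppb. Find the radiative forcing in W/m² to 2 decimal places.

CH₄: 0.036 × (√1651 − √746) = 0.036 × (40.6325 − 27.3130) = 0.036 × 13.3195 = 0.4795 W/m².

ΔF = 0.48 W/m²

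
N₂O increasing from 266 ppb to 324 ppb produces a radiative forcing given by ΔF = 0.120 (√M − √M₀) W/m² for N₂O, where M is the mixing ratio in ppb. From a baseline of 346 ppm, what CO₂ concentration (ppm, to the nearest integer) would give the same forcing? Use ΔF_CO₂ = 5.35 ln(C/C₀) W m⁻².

N₂O forcing: 0.120 × (√324 − √266) = 0.120 × (18.0000 − 16.3095) = 0.120 × 1.6905 = 0.20286 W/m².
Set 5.35 ln(C/346) = 0.20286: ln(C/346) = 0.20286/5.35 = 0.03792, so C = 346 × e^0.03792 = 346 × 1.03865 = 359.37 ppm.

C ≈ 359 ppm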